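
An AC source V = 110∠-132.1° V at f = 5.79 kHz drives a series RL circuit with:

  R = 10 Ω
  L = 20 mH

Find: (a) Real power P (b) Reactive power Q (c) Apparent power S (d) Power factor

Step 1 — Angular frequency: ω = 2π·f = 2π·5790 = 3.638e+04 rad/s.
Step 2 — Component impedances:
  R: Z = R = 10 Ω
  L: Z = jωL = j·3.638e+04·0.02 = 0 + j727.6 Ω
Step 3 — Series combination: Z_total = R + L = 10 + j727.6 Ω = 727.7∠89.2° Ω.
Step 4 — Source phasor: V = 110∠-132.1° V = -73.75 - j81.62 V.
Step 5 — Current: I = V / Z = -0.1135 + j0.0998 A = 0.1512∠138.7° A.
Step 6 — Complex power: S = V·I* = 0.2285 + j16.63 VA.
Step 7 — Real power: P = Re(S) = 0.2285 W.
Step 8 — Reactive power: Q = Im(S) = 16.63 VAR.
Step 9 — Apparent power: |S| = 16.63 VA.
Step 10 — Power factor: PF = P/|S| = 0.01374 (lagging).

(a) P = 0.2285 W  (b) Q = 16.63 VAR  (c) S = 16.63 VA  (d) PF = 0.01374 (lagging)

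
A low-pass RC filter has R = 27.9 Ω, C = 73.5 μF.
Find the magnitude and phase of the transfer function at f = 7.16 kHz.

Step 1 — Angular frequency: ω = 2π·7160 = 4.499e+04 rad/s.
Step 2 — Transfer function: H(jω) = 1/(1 + jωRC).
Step 3 — Denominator: 1 + jωRC = 1 + j·4.499e+04·27.9·7.35e-05 = 1 + j92.25.
Step 4 — H = 0.0001175 - j0.01084.
Step 5 — Magnitude: |H| = 0.01084 (-39.3 dB); phase: φ = -89.4°.

|H| = 0.01084 (-39.3 dB), φ = -89.4°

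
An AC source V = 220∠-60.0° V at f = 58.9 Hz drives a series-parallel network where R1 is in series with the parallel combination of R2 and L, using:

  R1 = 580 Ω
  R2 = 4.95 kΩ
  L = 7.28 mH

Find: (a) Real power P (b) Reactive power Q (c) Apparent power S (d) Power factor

Step 1 — Angular frequency: ω = 2π·f = 2π·58.9 = 370.1 rad/s.
Step 2 — Component impedances:
  R1: Z = R = 580 Ω
  R2: Z = R = 4950 Ω
  L: Z = jωL = j·370.1·0.00728 = 0 + j2.694 Ω
Step 3 — Parallel branch: R2 || L = 1/(1/R2 + 1/L) = 0.001466 + j2.694 Ω.
Step 4 — Series with R1: Z_total = R1 + (R2 || L) = 580 + j2.694 Ω = 580∠0.3° Ω.
Step 5 — Source phasor: V = 220∠-60.0° V = 110 - j190.5 V.
Step 6 — Current: I = V / Z = 0.1881 - j0.3294 A = 0.3793∠-60.3° A.
Step 7 — Complex power: S = V·I* = 83.45 + j0.3876 VA.
Step 8 — Real power: P = Re(S) = 83.45 W.
Step 9 — Reactive power: Q = Im(S) = 0.3876 VAR.
Step 10 — Apparent power: |S| = 83.45 VA.
Step 11 — Power factor: PF = P/|S| = 1 (lagging).

(a) P = 83.45 W  (b) Q = 0.3876 VAR  (c) S = 83.45 VA  (d) PF = 1 (lagging)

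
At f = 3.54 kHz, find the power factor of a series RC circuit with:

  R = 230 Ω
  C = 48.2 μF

Step 1 — Angular frequency: ω = 2π·f = 2π·3540 = 2.224e+04 rad/s.
Step 2 — Component impedances:
  R: Z = R = 230 Ω
  C: Z = 1/(jωC) = -j/(ω·C) = 0 - j0.9328 Ω
Step 3 — Series combination: Z_total = R + C = 230 - j0.9328 Ω = 230∠-0.2° Ω.
Step 4 — Power factor: PF = cos(φ) = Re(Z)/|Z| = 230/230 = 1.
Step 5 — Type: Im(Z) = -0.9328 ⇒ leading (phase φ = -0.2°).

PF = 1 (leading, φ = -0.2°)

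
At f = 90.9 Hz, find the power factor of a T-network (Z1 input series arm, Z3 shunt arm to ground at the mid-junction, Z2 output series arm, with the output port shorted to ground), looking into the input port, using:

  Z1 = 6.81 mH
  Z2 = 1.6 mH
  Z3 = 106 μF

Step 1 — Angular frequency: ω = 2π·f = 2π·90.9 = 571.1 rad/s.
Step 2 — Component impedances:
  Z1: Z = jωL = j·571.1·0.00681 = 0 + j3.889 Ω
  Z2: Z = jωL = j·571.1·0.0016 = 0 + j0.9138 Ω
  Z3: Z = 1/(jωC) = -j/(ω·C) = 0 - j16.52 Ω
Step 3 — With the output port shorted to ground, the output series arm Z2 runs from the junction to ground; the shunt arm Z3 also runs from the junction to ground. They appear in parallel: Z3 || Z2 = 0 + j0.9673 Ω.
Step 4 — Series with input arm Z1: Z_in = Z1 + (Z3 || Z2) = 0 + j4.857 Ω = 4.857∠90.0° Ω.
Step 5 — Power factor: PF = cos(φ) = Re(Z)/|Z| = 0/4.857 = 0.
Step 6 — Type: Im(Z) = 4.857 ⇒ lagging (phase φ = 90.0°).

PF = 0 (lagging, φ = 90.0°)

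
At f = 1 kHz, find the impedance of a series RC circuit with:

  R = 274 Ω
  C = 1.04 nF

Step 1 — Angular frequency: ω = 2π·f = 2π·1000 = 6283 rad/s.
Step 2 — Component impedances:
  R: Z = R = 274 Ω
  C: Z = 1/(jωC) = -j/(ω·C) = 0 - j1.53e+05 Ω
Step 3 — Series combination: Z_total = R + C = 274 - j1.53e+05 Ω = 1.53e+05∠-89.9° Ω.

Z = 274 - j1.53e+05 Ω = 1.53e+05∠-89.9° Ω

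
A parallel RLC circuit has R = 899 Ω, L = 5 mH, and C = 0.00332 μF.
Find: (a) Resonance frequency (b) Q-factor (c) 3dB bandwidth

Step 1 — Resonance: ω₀ = 1/√(LC) = 1/√(0.005·3.32e-09) = 2.454e+05 rad/s.
Step 2 — f₀ = ω₀/(2π) = 3.906e+04 Hz.
Step 3 — Parallel Q: Q = R/(ω₀L) = 899/(2.454e+05·0.005) = 0.7326.
Step 4 — Bandwidth: Δω = ω₀/Q = 3.35e+05 rad/s; BW = Δω/(2π) = 5.332e+04 Hz.

(a) f₀ = 3.906e+04 Hz  (b) Q = 0.7326  (c) BW = 5.332e+04 Hz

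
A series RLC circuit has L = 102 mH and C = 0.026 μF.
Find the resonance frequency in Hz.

Step 1 — Resonance condition Im(Z)=0 gives ω₀ = 1/√(LC).
Step 2 — ω₀ = 1/√(0.102·2.6e-08) = 1.942e+04 rad/s.
Step 3 — f₀ = ω₀/(2π) = 3091 Hz.

f₀ = 3091 Hz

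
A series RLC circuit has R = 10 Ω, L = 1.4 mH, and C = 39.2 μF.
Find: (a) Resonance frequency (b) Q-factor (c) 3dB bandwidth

Step 1 — Resonance: ω₀ = 1/√(LC) = 1/√(0.0014·3.92e-05) = 4269 rad/s.
Step 2 — f₀ = ω₀/(2π) = 679.4 Hz.
Step 3 — Series Q: Q = ω₀L/R = 4269·0.0014/10 = 0.5976.
Step 4 — Bandwidth: Δω = ω₀/Q = 7143 rad/s; BW = Δω/(2π) = 1137 Hz.

(a) f₀ = 679.4 Hz  (b) Q = 0.5976  (c) BW = 1137 Hz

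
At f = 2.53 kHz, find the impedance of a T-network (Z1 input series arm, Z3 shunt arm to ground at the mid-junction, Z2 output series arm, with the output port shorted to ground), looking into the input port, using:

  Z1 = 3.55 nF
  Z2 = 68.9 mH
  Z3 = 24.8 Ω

Step 1 — Angular frequency: ω = 2π·f = 2π·2530 = 1.59e+04 rad/s.
Step 2 — Component impedances:
  Z1: Z = 1/(jωC) = -j/(ω·C) = 0 - j1.772e+04 Ω
  Z2: Z = jωL = j·1.59e+04·0.0689 = 0 + j1095 Ω
  Z3: Z = R = 24.8 Ω
Step 3 — With the output port shorted to ground, the output series arm Z2 runs from the junction to ground; the shunt arm Z3 also runs from the junction to ground. They appear in parallel: Z3 || Z2 = 24.79 + j0.5613 Ω.
Step 4 — Series with input arm Z1: Z_in = Z1 + (Z3 || Z2) = 24.79 - j1.772e+04 Ω = 1.772e+04∠-89.9° Ω.

Z = 24.79 - j1.772e+04 Ω = 1.772e+04∠-89.9° Ω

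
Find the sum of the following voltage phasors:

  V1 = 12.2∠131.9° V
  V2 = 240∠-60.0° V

Step 1 — Convert each phasor to rectangular form:
  V1 = 12.2·(cos(131.9°) + j·sin(131.9°)) = -8.148 + j9.081 V
  V2 = 240·(cos(-60.0°) + j·sin(-60.0°)) = 120 - j207.8 V
Step 2 — Sum components: V_total = 111.9 - j198.8 V.
Step 3 — Convert to polar: |V_total| = 228.1 V, ∠V_total = -60.6°.

V_total = 228.1∠-60.6° V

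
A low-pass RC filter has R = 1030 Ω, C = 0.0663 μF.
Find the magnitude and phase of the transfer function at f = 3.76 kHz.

Step 1 — Angular frequency: ω = 2π·3760 = 2.362e+04 rad/s.
Step 2 — Transfer function: H(jω) = 1/(1 + jωRC).
Step 3 — Denominator: 1 + jωRC = 1 + j·2.362e+04·1030·6.63e-08 = 1 + j1.613.
Step 4 — H = 0.2776 - j0.4478.
Step 5 — Magnitude: |H| = 0.5268 (-5.6 dB); phase: φ = -58.2°.

|H| = 0.5268 (-5.6 dB), φ = -58.2°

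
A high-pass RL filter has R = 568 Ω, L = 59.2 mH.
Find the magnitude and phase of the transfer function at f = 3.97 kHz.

Step 1 — Angular frequency: ω = 2π·3970 = 2.494e+04 rad/s.
Step 2 — Transfer function: H(jω) = jωL/(R + jωL).
Step 3 — Numerator jωL = j·1477; denominator R + jωL = 568 + j1477.
Step 4 — H = 0.8711 + j0.3351.
Step 5 — Magnitude: |H| = 0.9333 (-0.6 dB); phase: φ = 21.0°.

|H| = 0.9333 (-0.6 dB), φ = 21.0°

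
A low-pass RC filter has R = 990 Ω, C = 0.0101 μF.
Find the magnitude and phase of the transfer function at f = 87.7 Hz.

Step 1 — Angular frequency: ω = 2π·87.7 = 551 rad/s.
Step 2 — Transfer function: H(jω) = 1/(1 + jωRC).
Step 3 — Denominator: 1 + jωRC = 1 + j·551·990·1.01e-08 = 1 + j0.00551.
Step 4 — H = 1 - j0.00551.
Step 5 — Magnitude: |H| = 1 (-0.0 dB); phase: φ = -0.3°.

|H| = 1 (-0.0 dB), φ = -0.3°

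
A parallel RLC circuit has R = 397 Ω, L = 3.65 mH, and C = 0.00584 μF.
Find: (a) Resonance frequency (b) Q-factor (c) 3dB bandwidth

Step 1 — Resonance: ω₀ = 1/√(LC) = 1/√(0.00365·5.84e-09) = 2.166e+05 rad/s.
Step 2 — f₀ = ω₀/(2π) = 3.447e+04 Hz.
Step 3 — Parallel Q: Q = R/(ω₀L) = 397/(2.166e+05·0.00365) = 0.5022.
Step 4 — Bandwidth: Δω = ω₀/Q = 4.313e+05 rad/s; BW = Δω/(2π) = 6.865e+04 Hz.

(a) f₀ = 3.447e+04 Hz  (b) Q = 0.5022  (c) BW = 6.865e+04 Hz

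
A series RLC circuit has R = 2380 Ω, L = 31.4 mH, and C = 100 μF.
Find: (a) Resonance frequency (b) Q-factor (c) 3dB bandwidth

Step 1 — Resonance: ω₀ = 1/√(LC) = 1/√(0.0314·0.0001) = 564.3 rad/s.
Step 2 — f₀ = ω₀/(2π) = 89.82 Hz.
Step 3 — Series Q: Q = ω₀L/R = 564.3·0.0314/2380 = 0.007445.
Step 4 — Bandwidth: Δω = ω₀/Q = 7.58e+04 rad/s; BW = Δω/(2π) = 1.206e+04 Hz.

(a) f₀ = 89.82 Hz  (b) Q = 0.007445  (c) BW = 1.206e+04 Hz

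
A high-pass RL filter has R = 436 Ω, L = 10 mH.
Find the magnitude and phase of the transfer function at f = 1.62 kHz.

Step 1 — Angular frequency: ω = 2π·1620 = 1.018e+04 rad/s.
Step 2 — Transfer function: H(jω) = jωL/(R + jωL).
Step 3 — Numerator jωL = j·101.8; denominator R + jωL = 436 + j101.8.
Step 4 — H = 0.05169 + j0.2214.
Step 5 — Magnitude: |H| = 0.2273 (-12.9 dB); phase: φ = 76.9°.

|H| = 0.2273 (-12.9 dB), φ = 76.9°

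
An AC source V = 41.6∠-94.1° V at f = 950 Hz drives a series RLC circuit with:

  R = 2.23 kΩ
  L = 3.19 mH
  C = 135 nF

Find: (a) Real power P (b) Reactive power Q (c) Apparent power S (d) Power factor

Step 1 — Angular frequency: ω = 2π·f = 2π·950 = 5969 rad/s.
Step 2 — Component impedances:
  R: Z = R = 2230 Ω
  L: Z = jωL = j·5969·0.00319 = 0 + j19.04 Ω
  C: Z = 1/(jωC) = -j/(ω·C) = 0 - j1241 Ω
Step 3 — Series combination: Z_total = R + L + C = 2230 - j1222 Ω = 2543∠-28.7° Ω.
Step 4 — Source phasor: V = 41.6∠-94.1° V = -2.974 - j41.49 V.
Step 5 — Current: I = V / Z = 0.006816 - j0.01487 A = 0.01636∠-65.4° A.
Step 6 — Complex power: S = V·I* = 0.5968 - j0.327 VA.
Step 7 — Real power: P = Re(S) = 0.5968 W.
Step 8 — Reactive power: Q = Im(S) = -0.327 VAR.
Step 9 — Apparent power: |S| = 0.6806 VA.
Step 10 — Power factor: PF = P/|S| = 0.877 (leading).

(a) P = 0.5968 W  (b) Q = -0.327 VAR  (c) S = 0.6806 VA  (d) PF = 0.877 (leading)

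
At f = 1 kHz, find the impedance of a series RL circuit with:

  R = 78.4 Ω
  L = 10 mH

Step 1 — Angular frequency: ω = 2π·f = 2π·1000 = 6283 rad/s.
Step 2 — Component impedances:
  R: Z = R = 78.4 Ω
  L: Z = jωL = j·6283·0.01 = 0 + j62.83 Ω
Step 3 — Series combination: Z_total = R + L = 78.4 + j62.83 Ω = 100.5∠38.7° Ω.

Z = 78.4 + j62.83 Ω = 100.5∠38.7° Ω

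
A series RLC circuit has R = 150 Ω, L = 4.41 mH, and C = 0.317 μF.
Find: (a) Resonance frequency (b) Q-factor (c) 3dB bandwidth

Step 1 — Resonance: ω₀ = 1/√(LC) = 1/√(0.00441·3.17e-07) = 2.675e+04 rad/s.
Step 2 — f₀ = ω₀/(2π) = 4257 Hz.
Step 3 — Series Q: Q = ω₀L/R = 2.675e+04·0.00441/150 = 0.7863.
Step 4 — Bandwidth: Δω = ω₀/Q = 3.401e+04 rad/s; BW = Δω/(2π) = 5413 Hz.

(a) f₀ = 4257 Hz  (b) Q = 0.7863  (c) BW = 5413 Hz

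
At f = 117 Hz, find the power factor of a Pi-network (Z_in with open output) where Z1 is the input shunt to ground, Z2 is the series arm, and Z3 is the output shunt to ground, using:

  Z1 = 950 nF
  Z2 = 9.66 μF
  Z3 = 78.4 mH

Step 1 — Angular frequency: ω = 2π·f = 2π·117 = 735.1 rad/s.
Step 2 — Component impedances:
  Z1: Z = 1/(jωC) = -j/(ω·C) = 0 - j1432 Ω
  Z2: Z = 1/(jωC) = -j/(ω·C) = 0 - j140.8 Ω
  Z3: Z = jωL = j·735.1·0.0784 = 0 + j57.63 Ω
Step 3 — With open output, the series arm Z2 and the output shunt Z3 appear in series to ground: Z2 + Z3 = 0 - j83.18 Ω.
Step 4 — Parallel with input shunt Z1: Z_in = Z1 || (Z2 + Z3) = 0 - j78.62 Ω = 78.62∠-90.0° Ω.
Step 5 — Power factor: PF = cos(φ) = Re(Z)/|Z| = 0/78.62 = 0.
Step 6 — Type: Im(Z) = -78.62 ⇒ leading (phase φ = -90.0°).

PF = 0 (leading, φ = -90.0°)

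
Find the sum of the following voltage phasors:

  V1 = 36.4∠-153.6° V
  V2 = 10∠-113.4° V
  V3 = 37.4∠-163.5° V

Step 1 — Convert each phasor to rectangular form:
  V1 = 36.4·(cos(-153.6°) + j·sin(-153.6°)) = -32.6 - j16.18 V
  V2 = 10·(cos(-113.4°) + j·sin(-113.4°)) = -3.971 - j9.178 V
  V3 = 37.4·(cos(-163.5°) + j·sin(-163.5°)) = -35.86 - j10.62 V
Step 2 — Sum components: V_total = -72.44 - j35.98 V.
Step 3 — Convert to polar: |V_total| = 80.88 V, ∠V_total = -153.6°.

V_total = 80.88∠-153.6° V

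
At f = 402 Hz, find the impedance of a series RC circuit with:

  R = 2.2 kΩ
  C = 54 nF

Step 1 — Angular frequency: ω = 2π·f = 2π·402 = 2526 rad/s.
Step 2 — Component impedances:
  R: Z = R = 2200 Ω
  C: Z = 1/(jωC) = -j/(ω·C) = 0 - j7332 Ω
Step 3 — Series combination: Z_total = R + C = 2200 - j7332 Ω = 7655∠-73.3° Ω.

Z = 2200 - j7332 Ω = 7655∠-73.3° Ω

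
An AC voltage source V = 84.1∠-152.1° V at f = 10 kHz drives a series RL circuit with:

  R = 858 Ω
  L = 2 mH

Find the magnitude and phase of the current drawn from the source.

Step 1 — Angular frequency: ω = 2π·f = 2π·1e+04 = 6.283e+04 rad/s.
Step 2 — Component impedances:
  R: Z = R = 858 Ω
  L: Z = jωL = j·6.283e+04·0.002 = 0 + j125.7 Ω
Step 3 — Series combination: Z_total = R + L = 858 + j125.7 Ω = 867.2∠8.3° Ω.
Step 4 — Source phasor: V = 84.1∠-152.1° V = -74.32 - j39.35 V.
Step 5 — Ohm's law: I = V / Z_total = (-74.32 - j39.35) / (858 + j125.7) = -0.09138 - j0.03248 A.
Step 6 — Convert to polar: |I| = 0.09698 A, ∠I = -160.4°.

I = 0.09698∠-160.4° A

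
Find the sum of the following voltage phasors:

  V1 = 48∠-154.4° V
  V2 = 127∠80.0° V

Step 1 — Convert each phasor to rectangular form:
  V1 = 48·(cos(-154.4°) + j·sin(-154.4°)) = -43.29 - j20.74 V
  V2 = 127·(cos(80.0°) + j·sin(80.0°)) = 22.05 + j125.1 V
Step 2 — Sum components: V_total = -21.23 + j104.3 V.
Step 3 — Convert to polar: |V_total| = 106.5 V, ∠V_total = 101.5°.

V_total = 106.5∠101.5° V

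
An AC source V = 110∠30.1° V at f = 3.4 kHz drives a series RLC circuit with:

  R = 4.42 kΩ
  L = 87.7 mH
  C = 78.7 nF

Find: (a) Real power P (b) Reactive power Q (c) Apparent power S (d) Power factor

Step 1 — Angular frequency: ω = 2π·f = 2π·3400 = 2.136e+04 rad/s.
Step 2 — Component impedances:
  R: Z = R = 4420 Ω
  L: Z = jωL = j·2.136e+04·0.0877 = 0 + j1874 Ω
  C: Z = 1/(jωC) = -j/(ω·C) = 0 - j594.8 Ω
Step 3 — Series combination: Z_total = R + L + C = 4420 + j1279 Ω = 4601∠16.1° Ω.
Step 4 — Source phasor: V = 110∠30.1° V = 95.17 + j55.17 V.
Step 5 — Current: I = V / Z = 0.0232 + j0.005769 A = 0.02391∠14.0° A.
Step 6 — Complex power: S = V·I* = 2.526 + j0.7308 VA.
Step 7 — Real power: P = Re(S) = 2.526 W.
Step 8 — Reactive power: Q = Im(S) = 0.7308 VAR.
Step 9 — Apparent power: |S| = 2.63 VA.
Step 10 — Power factor: PF = P/|S| = 0.9606 (lagging).

(a) P = 2.526 W  (b) Q = 0.7308 VAR  (c) S = 2.63 VA  (d) PF = 0.9606 (lagging)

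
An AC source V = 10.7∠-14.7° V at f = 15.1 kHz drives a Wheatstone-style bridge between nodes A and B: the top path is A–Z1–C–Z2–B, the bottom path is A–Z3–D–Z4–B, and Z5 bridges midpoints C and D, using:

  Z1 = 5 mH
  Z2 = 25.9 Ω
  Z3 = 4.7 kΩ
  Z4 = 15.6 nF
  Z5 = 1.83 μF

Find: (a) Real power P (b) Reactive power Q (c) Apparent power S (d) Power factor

Step 1 — Angular frequency: ω = 2π·f = 2π·1.51e+04 = 9.488e+04 rad/s.
Step 2 — Component impedances:
  Z1: Z = jωL = j·9.488e+04·0.005 = 0 + j474.4 Ω
  Z2: Z = R = 25.9 Ω
  Z3: Z = R = 4700 Ω
  Z4: Z = 1/(jωC) = -j/(ω·C) = 0 - j675.6 Ω
  Z5: Z = 1/(jωC) = -j/(ω·C) = 0 - j5.76 Ω
Step 3 — Bridge requires nodal analysis (the Z5 bridge couples midpoints C and D, so the two paths cannot be reduced to a simple series/parallel combination). Setting node B to ground and injecting 1 A at node A, the 3-node admittance system at A, C, D solves to V_A = Z_AB = 73.27 + j468.6 Ω = 474.3∠81.1° Ω.
Step 4 — Source phasor: V = 10.7∠-14.7° V = 10.35 - j2.715 V.
Step 5 — Current: I = V / Z = -0.002285 - j0.02244 A = 0.02256∠-95.8° A.
Step 6 — Complex power: S = V·I* = 0.03728 + j0.2385 VA.
Step 7 — Real power: P = Re(S) = 0.03728 W.
Step 8 — Reactive power: Q = Im(S) = 0.2385 VAR.
Step 9 — Apparent power: |S| = 0.2414 VA.
Step 10 — Power factor: PF = P/|S| = 0.1545 (lagging).

(a) P = 0.03728 W  (b) Q = 0.2385 VAR  (c) S = 0.2414 VA  (d) PF = 0.1545 (lagging)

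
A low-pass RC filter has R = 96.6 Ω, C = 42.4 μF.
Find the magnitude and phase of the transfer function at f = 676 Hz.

Step 1 — Angular frequency: ω = 2π·676 = 4247 rad/s.
Step 2 — Transfer function: H(jω) = 1/(1 + jωRC).
Step 3 — Denominator: 1 + jωRC = 1 + j·4247·96.6·4.24e-05 = 1 + j17.4.
Step 4 — H = 0.003293 - j0.05729.
Step 5 — Magnitude: |H| = 0.05739 (-24.8 dB); phase: φ = -86.7°.

|H| = 0.05739 (-24.8 dB), φ = -86.7°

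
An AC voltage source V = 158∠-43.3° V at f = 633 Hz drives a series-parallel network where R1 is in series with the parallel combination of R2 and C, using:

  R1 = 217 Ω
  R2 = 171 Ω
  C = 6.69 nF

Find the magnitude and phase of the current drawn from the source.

Step 1 — Angular frequency: ω = 2π·f = 2π·633 = 3977 rad/s.
Step 2 — Component impedances:
  R1: Z = R = 217 Ω
  R2: Z = R = 171 Ω
  C: Z = 1/(jωC) = -j/(ω·C) = 0 - j3.758e+04 Ω
Step 3 — Parallel branch: R2 || C = 1/(1/R2 + 1/C) = 171 - j0.778 Ω.
Step 4 — Series with R1: Z_total = R1 + (R2 || C) = 388 - j0.778 Ω = 388∠-0.1° Ω.
Step 5 — Source phasor: V = 158∠-43.3° V = 115 - j108.4 V.
Step 6 — Ohm's law: I = V / Z_total = (115 - j108.4) / (388 - j0.778) = 0.2969 - j0.2787 A.
Step 7 — Convert to polar: |I| = 0.4072 A, ∠I = -43.2°.

I = 0.4072∠-43.2° A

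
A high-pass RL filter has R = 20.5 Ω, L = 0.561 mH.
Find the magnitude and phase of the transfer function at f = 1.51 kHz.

Step 1 — Angular frequency: ω = 2π·1510 = 9488 rad/s.
Step 2 — Transfer function: H(jω) = jωL/(R + jωL).
Step 3 — Numerator jωL = j·5.323; denominator R + jωL = 20.5 + j5.323.
Step 4 — H = 0.06315 + j0.2432.
Step 5 — Magnitude: |H| = 0.2513 (-12.0 dB); phase: φ = 75.4°.

|H| = 0.2513 (-12.0 dB), φ = 75.4°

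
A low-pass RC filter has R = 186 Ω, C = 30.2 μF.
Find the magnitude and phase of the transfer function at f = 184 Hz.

Step 1 — Angular frequency: ω = 2π·184 = 1156 rad/s.
Step 2 — Transfer function: H(jω) = 1/(1 + jωRC).
Step 3 — Denominator: 1 + jωRC = 1 + j·1156·186·3.02e-05 = 1 + j6.494.
Step 4 — H = 0.02316 - j0.1504.
Step 5 — Magnitude: |H| = 0.1522 (-16.4 dB); phase: φ = -81.2°.

|H| = 0.1522 (-16.4 dB), φ = -81.2°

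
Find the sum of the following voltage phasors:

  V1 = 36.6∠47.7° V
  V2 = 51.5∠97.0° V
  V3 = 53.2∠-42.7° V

Step 1 — Convert each phasor to rectangular form:
  V1 = 36.6·(cos(47.7°) + j·sin(47.7°)) = 24.63 + j27.07 V
  V2 = 51.5·(cos(97.0°) + j·sin(97.0°)) = -6.276 + j51.12 V
  V3 = 53.2·(cos(-42.7°) + j·sin(-42.7°)) = 39.1 - j36.08 V
Step 2 — Sum components: V_total = 57.45 + j42.11 V.
Step 3 — Convert to polar: |V_total| = 71.23 V, ∠V_total = 36.2°.

V_total = 71.23∠36.2° V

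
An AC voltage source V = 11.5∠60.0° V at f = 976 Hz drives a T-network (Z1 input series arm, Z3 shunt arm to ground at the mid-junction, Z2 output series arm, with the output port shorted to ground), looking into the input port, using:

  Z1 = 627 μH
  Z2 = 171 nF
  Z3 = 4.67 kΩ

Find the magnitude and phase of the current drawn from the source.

Step 1 — Angular frequency: ω = 2π·f = 2π·976 = 6132 rad/s.
Step 2 — Component impedances:
  Z1: Z = jωL = j·6132·0.000627 = 0 + j3.845 Ω
  Z2: Z = 1/(jωC) = -j/(ω·C) = 0 - j953.6 Ω
  Z3: Z = R = 4670 Ω
Step 3 — With the output port shorted to ground, the output series arm Z2 runs from the junction to ground; the shunt arm Z3 also runs from the junction to ground. They appear in parallel: Z3 || Z2 = 186.9 - j915.4 Ω.
Step 4 — Series with input arm Z1: Z_in = Z1 + (Z3 || Z2) = 186.9 - j911.6 Ω = 930.6∠-78.4° Ω.
Step 5 — Source phasor: V = 11.5∠60.0° V = 5.75 + j9.959 V.
Step 6 — Ohm's law: I = V / Z_total = (5.75 + j9.959) / (186.9 - j911.6) = -0.009243 + j0.008203 A.
Step 7 — Convert to polar: |I| = 0.01236 A, ∠I = 138.4°.

I = 0.01236∠138.4° A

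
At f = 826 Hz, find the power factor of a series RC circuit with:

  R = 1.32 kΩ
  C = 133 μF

Step 1 — Angular frequency: ω = 2π·f = 2π·826 = 5190 rad/s.
Step 2 — Component impedances:
  R: Z = R = 1320 Ω
  C: Z = 1/(jωC) = -j/(ω·C) = 0 - j1.449 Ω
Step 3 — Series combination: Z_total = R + C = 1320 - j1.449 Ω = 1320∠-0.1° Ω.
Step 4 — Power factor: PF = cos(φ) = Re(Z)/|Z| = 1320/1320 = 1.
Step 5 — Type: Im(Z) = -1.449 ⇒ leading (phase φ = -0.1°).

PF = 1 (leading, φ = -0.1°)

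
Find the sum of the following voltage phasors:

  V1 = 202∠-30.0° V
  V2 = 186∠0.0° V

Step 1 — Convert each phasor to rectangular form:
  V1 = 202·(cos(-30.0°) + j·sin(-30.0°)) = 174.9 - j101 V
  V2 = 186·(cos(0.0°) + j·sin(0.0°)) = 186 V
Step 2 — Sum components: V_total = 360.9 - j101 V.
Step 3 — Convert to polar: |V_total| = 374.8 V, ∠V_total = -15.6°.

V_total = 374.8∠-15.6° V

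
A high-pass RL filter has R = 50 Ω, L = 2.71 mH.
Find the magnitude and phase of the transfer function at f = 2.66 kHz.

Step 1 — Angular frequency: ω = 2π·2660 = 1.671e+04 rad/s.
Step 2 — Transfer function: H(jω) = jωL/(R + jωL).
Step 3 — Numerator jωL = j·45.29; denominator R + jωL = 50 + j45.29.
Step 4 — H = 0.4507 + j0.4976.
Step 5 — Magnitude: |H| = 0.6714 (-3.5 dB); phase: φ = 47.8°.

|H| = 0.6714 (-3.5 dB), φ = 47.8°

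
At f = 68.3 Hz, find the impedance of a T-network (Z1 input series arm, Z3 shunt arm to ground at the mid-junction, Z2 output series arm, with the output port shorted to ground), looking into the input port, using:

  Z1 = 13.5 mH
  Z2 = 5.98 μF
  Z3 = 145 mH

Step 1 — Angular frequency: ω = 2π·f = 2π·68.3 = 429.1 rad/s.
Step 2 — Component impedances:
  Z1: Z = jωL = j·429.1·0.0135 = 0 + j5.793 Ω
  Z2: Z = 1/(jωC) = -j/(ω·C) = 0 - j389.7 Ω
  Z3: Z = jωL = j·429.1·0.145 = 0 + j62.23 Ω
Step 3 — With the output port shorted to ground, the output series arm Z2 runs from the junction to ground; the shunt arm Z3 also runs from the junction to ground. They appear in parallel: Z3 || Z2 = 0 + j74.05 Ω.
Step 4 — Series with input arm Z1: Z_in = Z1 + (Z3 || Z2) = 0 + j79.84 Ω = 79.84∠90.0° Ω.

Z = 0 + j79.84 Ω = 79.84∠90.0° Ω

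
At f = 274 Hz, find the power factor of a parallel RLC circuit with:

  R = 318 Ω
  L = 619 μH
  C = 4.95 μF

Step 1 — Angular frequency: ω = 2π·f = 2π·274 = 1722 rad/s.
Step 2 — Component impedances:
  R: Z = R = 318 Ω
  L: Z = jωL = j·1722·0.000619 = 0 + j1.066 Ω
  C: Z = 1/(jωC) = -j/(ω·C) = 0 - j117.3 Ω
Step 3 — Parallel combination: 1/Z_total = 1/R + 1/L + 1/C; Z_total = 0.003637 + j1.075 Ω = 1.075∠89.8° Ω.
Step 4 — Power factor: PF = cos(φ) = Re(Z)/|Z| = 0.0036369/1.0754 = 0.003382.
Step 5 — Type: Im(Z) = 1.075 ⇒ lagging (phase φ = 89.8°).

PF = 0.003382 (lagging, φ = 89.8°)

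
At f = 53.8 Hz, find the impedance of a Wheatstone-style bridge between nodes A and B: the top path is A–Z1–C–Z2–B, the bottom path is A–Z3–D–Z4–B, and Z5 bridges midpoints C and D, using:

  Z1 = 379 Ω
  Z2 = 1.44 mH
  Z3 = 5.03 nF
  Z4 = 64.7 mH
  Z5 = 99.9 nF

Step 1 — Angular frequency: ω = 2π·f = 2π·53.8 = 338 rad/s.
Step 2 — Component impedances:
  Z1: Z = R = 379 Ω
  Z2: Z = jωL = j·338·0.00144 = 0 + j0.4868 Ω
  Z3: Z = 1/(jωC) = -j/(ω·C) = 0 - j5.881e+05 Ω
  Z4: Z = jωL = j·338·0.0647 = 0 + j21.87 Ω
  Z5: Z = 1/(jωC) = -j/(ω·C) = 0 - j2.961e+04 Ω
Step 3 — Bridge requires nodal analysis (the Z5 bridge couples midpoints C and D, so the two paths cannot be reduced to a simple series/parallel combination). Setting node B to ground and injecting 1 A at node A, the 3-node admittance system at A, C, D solves to V_A = Z_AB = 379 + j0.2425 Ω = 379∠0.0° Ω.

Z = 379 + j0.2425 Ω = 379∠0.0° Ω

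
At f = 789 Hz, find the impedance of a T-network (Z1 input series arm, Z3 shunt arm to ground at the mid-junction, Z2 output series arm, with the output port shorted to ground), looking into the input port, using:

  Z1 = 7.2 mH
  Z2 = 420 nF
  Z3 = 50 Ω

Step 1 — Angular frequency: ω = 2π·f = 2π·789 = 4957 rad/s.
Step 2 — Component impedances:
  Z1: Z = jωL = j·4957·0.0072 = 0 + j35.69 Ω
  Z2: Z = 1/(jωC) = -j/(ω·C) = 0 - j480.3 Ω
  Z3: Z = R = 50 Ω
Step 3 — With the output port shorted to ground, the output series arm Z2 runs from the junction to ground; the shunt arm Z3 also runs from the junction to ground. They appear in parallel: Z3 || Z2 = 49.46 - j5.149 Ω.
Step 4 — Series with input arm Z1: Z_in = Z1 + (Z3 || Z2) = 49.46 + j30.54 Ω = 58.13∠31.7° Ω.

Z = 49.46 + j30.54 Ω = 58.13∠31.7° Ω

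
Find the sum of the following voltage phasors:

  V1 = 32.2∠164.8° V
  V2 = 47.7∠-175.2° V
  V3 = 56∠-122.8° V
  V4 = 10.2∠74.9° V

Step 1 — Convert each phasor to rectangular form:
  V1 = 32.2·(cos(164.8°) + j·sin(164.8°)) = -31.07 + j8.442 V
  V2 = 47.7·(cos(-175.2°) + j·sin(-175.2°)) = -47.53 - j3.991 V
  V3 = 56·(cos(-122.8°) + j·sin(-122.8°)) = -30.34 - j47.07 V
  V4 = 10.2·(cos(74.9°) + j·sin(74.9°)) = 2.657 + j9.848 V
Step 2 — Sum components: V_total = -106.3 - j32.77 V.
Step 3 — Convert to polar: |V_total| = 111.2 V, ∠V_total = -162.9°.

V_total = 111.2∠-162.9° V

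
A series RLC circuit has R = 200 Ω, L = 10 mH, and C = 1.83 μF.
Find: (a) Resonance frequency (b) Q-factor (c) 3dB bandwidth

Step 1 — Resonance condition Im(Z)=0 gives ω₀ = 1/√(LC).
Step 2 — ω₀ = 1/√(0.01·1.83e-06) = 7392 rad/s.
Step 3 — f₀ = ω₀/(2π) = 1177 Hz.
Step 4 — Series Q: Q = ω₀L/R = 7392·0.01/200 = 0.3696.
Step 5 — 3dB bandwidth: Δω = ω₀/Q = 2e+04 rad/s; BW = Δω/(2π) = 3183 Hz.

(a) f₀ = 1177 Hz  (b) Q = 0.3696  (c) BW = 3183 Hz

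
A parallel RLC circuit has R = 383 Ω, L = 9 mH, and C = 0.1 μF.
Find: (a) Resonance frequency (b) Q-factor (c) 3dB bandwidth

Step 1 — Resonance: ω₀ = 1/√(LC) = 1/√(0.009·1e-07) = 3.333e+04 rad/s.
Step 2 — f₀ = ω₀/(2π) = 5305 Hz.
Step 3 — Parallel Q: Q = R/(ω₀L) = 383/(3.333e+04·0.009) = 1.277.
Step 4 — Bandwidth: Δω = ω₀/Q = 2.611e+04 rad/s; BW = Δω/(2π) = 4155 Hz.

(a) f₀ = 5305 Hz  (b) Q = 1.277  (c) BW = 4155 Hz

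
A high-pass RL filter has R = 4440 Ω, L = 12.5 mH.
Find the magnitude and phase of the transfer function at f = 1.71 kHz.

Step 1 — Angular frequency: ω = 2π·1710 = 1.074e+04 rad/s.
Step 2 — Transfer function: H(jω) = jωL/(R + jωL).
Step 3 — Numerator jωL = j·134.3; denominator R + jωL = 4440 + j134.3.
Step 4 — H = 0.0009141 + j0.03022.
Step 5 — Magnitude: |H| = 0.03023 (-30.4 dB); phase: φ = 88.3°.

|H| = 0.03023 (-30.4 dB), φ = 88.3°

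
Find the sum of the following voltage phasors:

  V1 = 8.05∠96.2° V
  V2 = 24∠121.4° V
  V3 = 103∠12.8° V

Step 1 — Convert each phasor to rectangular form:
  V1 = 8.05·(cos(96.2°) + j·sin(96.2°)) = -0.8694 + j8.003 V
  V2 = 24·(cos(121.4°) + j·sin(121.4°)) = -12.5 + j20.49 V
  V3 = 103·(cos(12.8°) + j·sin(12.8°)) = 100.4 + j22.82 V
Step 2 — Sum components: V_total = 87.07 + j51.31 V.
Step 3 — Convert to polar: |V_total| = 101.1 V, ∠V_total = 30.5°.

V_total = 101.1∠30.5° V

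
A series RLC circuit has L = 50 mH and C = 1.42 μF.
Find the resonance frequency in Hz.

Step 1 — Resonance condition Im(Z)=0 gives ω₀ = 1/√(LC).
Step 2 — ω₀ = 1/√(0.05·1.42e-06) = 3753 rad/s.
Step 3 — f₀ = ω₀/(2π) = 597.3 Hz.

f₀ = 597.3 Hz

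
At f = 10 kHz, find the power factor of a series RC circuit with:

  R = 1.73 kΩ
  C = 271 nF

Step 1 — Angular frequency: ω = 2π·f = 2π·1e+04 = 6.283e+04 rad/s.
Step 2 — Component impedances:
  R: Z = R = 1730 Ω
  C: Z = 1/(jωC) = -j/(ω·C) = 0 - j58.73 Ω
Step 3 — Series combination: Z_total = R + C = 1730 - j58.73 Ω = 1731∠-1.9° Ω.
Step 4 — Power factor: PF = cos(φ) = Re(Z)/|Z| = 1730/1731 = 0.9994.
Step 5 — Type: Im(Z) = -58.73 ⇒ leading (phase φ = -1.9°).

PF = 0.9994 (leading, φ = -1.9°)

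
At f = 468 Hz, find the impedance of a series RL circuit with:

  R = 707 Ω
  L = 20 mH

Step 1 — Angular frequency: ω = 2π·f = 2π·468 = 2941 rad/s.
Step 2 — Component impedances:
  R: Z = R = 707 Ω
  L: Z = jωL = j·2941·0.02 = 0 + j58.81 Ω
Step 3 — Series combination: Z_total = R + L = 707 + j58.81 Ω = 709.4∠4.8° Ω.

Z = 707 + j58.81 Ω = 709.4∠4.8° Ω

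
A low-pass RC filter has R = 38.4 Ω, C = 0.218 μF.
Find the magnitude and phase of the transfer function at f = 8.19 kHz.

Step 1 — Angular frequency: ω = 2π·8190 = 5.146e+04 rad/s.
Step 2 — Transfer function: H(jω) = 1/(1 + jωRC).
Step 3 — Denominator: 1 + jωRC = 1 + j·5.146e+04·38.4·2.18e-07 = 1 + j0.4308.
Step 4 — H = 0.8435 - j0.3633.
Step 5 — Magnitude: |H| = 0.9184 (-0.7 dB); phase: φ = -23.3°.

|H| = 0.9184 (-0.7 dB), φ = -23.3°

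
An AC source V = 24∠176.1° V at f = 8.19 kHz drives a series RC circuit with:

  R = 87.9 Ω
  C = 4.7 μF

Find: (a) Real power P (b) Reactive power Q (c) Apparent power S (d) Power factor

Step 1 — Angular frequency: ω = 2π·f = 2π·8190 = 5.146e+04 rad/s.
Step 2 — Component impedances:
  R: Z = R = 87.9 Ω
  C: Z = 1/(jωC) = -j/(ω·C) = 0 - j4.135 Ω
Step 3 — Series combination: Z_total = R + C = 87.9 - j4.135 Ω = 88∠-2.7° Ω.
Step 4 — Source phasor: V = 24∠176.1° V = -23.94 + j1.632 V.
Step 5 — Current: I = V / Z = -0.2727 + j0.005745 A = 0.2727∠178.8° A.
Step 6 — Complex power: S = V·I* = 6.538 - j0.3076 VA.
Step 7 — Real power: P = Re(S) = 6.538 W.
Step 8 — Reactive power: Q = Im(S) = -0.3076 VAR.
Step 9 — Apparent power: |S| = 6.546 VA.
Step 10 — Power factor: PF = P/|S| = 0.9989 (leading).

(a) P = 6.538 W  (b) Q = -0.3076 VAR  (c) S = 6.546 VA  (d) PF = 0.9989 (leading)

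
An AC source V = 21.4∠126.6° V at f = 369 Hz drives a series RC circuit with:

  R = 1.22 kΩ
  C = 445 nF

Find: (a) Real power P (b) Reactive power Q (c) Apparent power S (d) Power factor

Step 1 — Angular frequency: ω = 2π·f = 2π·369 = 2318 rad/s.
Step 2 — Component impedances:
  R: Z = R = 1220 Ω
  C: Z = 1/(jωC) = -j/(ω·C) = 0 - j969.2 Ω
Step 3 — Series combination: Z_total = R + C = 1220 - j969.2 Ω = 1558∠-38.5° Ω.
Step 4 — Source phasor: V = 21.4∠126.6° V = -12.76 + j17.18 V.
Step 5 — Current: I = V / Z = -0.01327 + j0.003539 A = 0.01373∠165.1° A.
Step 6 — Complex power: S = V·I* = 0.2301 - j0.1828 VA.
Step 7 — Real power: P = Re(S) = 0.2301 W.
Step 8 — Reactive power: Q = Im(S) = -0.1828 VAR.
Step 9 — Apparent power: |S| = 0.2939 VA.
Step 10 — Power factor: PF = P/|S| = 0.783 (leading).

(a) P = 0.2301 W  (b) Q = -0.1828 VAR  (c) S = 0.2939 VA  (d) PF = 0.783 (leading)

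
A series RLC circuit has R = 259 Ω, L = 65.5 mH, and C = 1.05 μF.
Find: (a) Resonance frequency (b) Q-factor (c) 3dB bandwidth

Step 1 — Resonance condition Im(Z)=0 gives ω₀ = 1/√(LC).
Step 2 — ω₀ = 1/√(0.0655·1.05e-06) = 3813 rad/s.
Step 3 — f₀ = ω₀/(2π) = 606.9 Hz.
Step 4 — Series Q: Q = ω₀L/R = 3813·0.0655/259 = 0.9643.
Step 5 — 3dB bandwidth: Δω = ω₀/Q = 3954 rad/s; BW = Δω/(2π) = 629.3 Hz.

(a) f₀ = 606.9 Hz  (b) Q = 0.9643  (c) BW = 629.3 Hz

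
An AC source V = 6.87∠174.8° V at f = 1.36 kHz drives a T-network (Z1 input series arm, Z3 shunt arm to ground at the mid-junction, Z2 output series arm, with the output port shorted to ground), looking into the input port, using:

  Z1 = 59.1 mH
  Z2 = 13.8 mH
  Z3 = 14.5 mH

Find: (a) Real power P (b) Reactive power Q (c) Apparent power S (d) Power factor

Step 1 — Angular frequency: ω = 2π·f = 2π·1360 = 8545 rad/s.
Step 2 — Component impedances:
  Z1: Z = jωL = j·8545·0.0591 = 0 + j505 Ω
  Z2: Z = jωL = j·8545·0.0138 = 0 + j117.9 Ω
  Z3: Z = jωL = j·8545·0.0145 = 0 + j123.9 Ω
Step 3 — With the output port shorted to ground, the output series arm Z2 runs from the junction to ground; the shunt arm Z3 also runs from the junction to ground. They appear in parallel: Z3 || Z2 = 0 + j60.42 Ω.
Step 4 — Series with input arm Z1: Z_in = Z1 + (Z3 || Z2) = 0 + j565.4 Ω = 565.4∠90.0° Ω.
Step 5 — Source phasor: V = 6.87∠174.8° V = -6.842 + j0.6226 V.
Step 6 — Current: I = V / Z = 0.001101 + j0.0121 A = 0.01215∠84.8° A.
Step 7 — Complex power: S = V·I* = 0 + j0.08347 VA.
Step 8 — Real power: P = Re(S) = 0 W.
Step 9 — Reactive power: Q = Im(S) = 0.08347 VAR.
Step 10 — Apparent power: |S| = 0.08347 VA.
Step 11 — Power factor: PF = P/|S| = 0 (lagging).

(a) P = 0 W  (b) Q = 0.08347 VAR  (c) S = 0.08347 VA  (d) PF = 0 (lagging)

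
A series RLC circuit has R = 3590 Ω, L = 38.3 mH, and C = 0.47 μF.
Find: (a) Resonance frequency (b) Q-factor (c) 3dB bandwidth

Step 1 — Resonance: ω₀ = 1/√(LC) = 1/√(0.0383·4.7e-07) = 7453 rad/s.
Step 2 — f₀ = ω₀/(2π) = 1186 Hz.
Step 3 — Series Q: Q = ω₀L/R = 7453·0.0383/3590 = 0.07952.
Step 4 — Bandwidth: Δω = ω₀/Q = 9.373e+04 rad/s; BW = Δω/(2π) = 1.492e+04 Hz.

(a) f₀ = 1186 Hz  (b) Q = 0.07952  (c) BW = 1.492e+04 Hz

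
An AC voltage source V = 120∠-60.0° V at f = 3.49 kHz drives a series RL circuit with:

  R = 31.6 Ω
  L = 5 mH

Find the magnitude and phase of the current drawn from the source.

Step 1 — Angular frequency: ω = 2π·f = 2π·3490 = 2.193e+04 rad/s.
Step 2 — Component impedances:
  R: Z = R = 31.6 Ω
  L: Z = jωL = j·2.193e+04·0.005 = 0 + j109.6 Ω
Step 3 — Series combination: Z_total = R + L = 31.6 + j109.6 Ω = 114.1∠73.9° Ω.
Step 4 — Source phasor: V = 120∠-60.0° V = 60 - j103.9 V.
Step 5 — Ohm's law: I = V / Z_total = (60 - j103.9) / (31.6 + j109.6) = -0.7295 - j0.7575 A.
Step 6 — Convert to polar: |I| = 1.052 A, ∠I = -133.9°.

I = 1.052∠-133.9° A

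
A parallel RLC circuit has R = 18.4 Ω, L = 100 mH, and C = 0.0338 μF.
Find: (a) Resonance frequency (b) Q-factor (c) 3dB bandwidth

Step 1 — Resonance: ω₀ = 1/√(LC) = 1/√(0.1·3.38e-08) = 1.72e+04 rad/s.
Step 2 — f₀ = ω₀/(2π) = 2738 Hz.
Step 3 — Parallel Q: Q = R/(ω₀L) = 18.4/(1.72e+04·0.1) = 0.0107.
Step 4 — Bandwidth: Δω = ω₀/Q = 1.608e+06 rad/s; BW = Δω/(2π) = 2.559e+05 Hz.

(a) f₀ = 2738 Hz  (b) Q = 0.0107  (c) BW = 2.559e+05 Hz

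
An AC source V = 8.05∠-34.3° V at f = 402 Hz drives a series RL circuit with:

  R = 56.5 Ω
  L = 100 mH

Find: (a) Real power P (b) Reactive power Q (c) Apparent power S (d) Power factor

Step 1 — Angular frequency: ω = 2π·f = 2π·402 = 2526 rad/s.
Step 2 — Component impedances:
  R: Z = R = 56.5 Ω
  L: Z = jωL = j·2526·0.1 = 0 + j252.6 Ω
Step 3 — Series combination: Z_total = R + L = 56.5 + j252.6 Ω = 258.8∠77.4° Ω.
Step 4 — Source phasor: V = 8.05∠-34.3° V = 6.65 - j4.536 V.
Step 5 — Current: I = V / Z = -0.0115 - j0.0289 A = 0.0311∠-111.7° A.
Step 6 — Complex power: S = V·I* = 0.05465 + j0.2443 VA.
Step 7 — Real power: P = Re(S) = 0.05465 W.
Step 8 — Reactive power: Q = Im(S) = 0.2443 VAR.
Step 9 — Apparent power: |S| = 0.2504 VA.
Step 10 — Power factor: PF = P/|S| = 0.2183 (lagging).

(a) P = 0.05465 W  (b) Q = 0.2443 VAR  (c) S = 0.2504 VA  (d) PF = 0.2183 (lagging)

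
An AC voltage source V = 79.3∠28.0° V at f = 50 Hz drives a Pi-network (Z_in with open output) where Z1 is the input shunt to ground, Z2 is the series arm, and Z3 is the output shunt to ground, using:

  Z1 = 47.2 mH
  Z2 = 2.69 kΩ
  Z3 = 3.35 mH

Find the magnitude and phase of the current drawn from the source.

Step 1 — Angular frequency: ω = 2π·f = 2π·50 = 314.2 rad/s.
Step 2 — Component impedances:
  Z1: Z = jωL = j·314.2·0.0472 = 0 + j14.83 Ω
  Z2: Z = R = 2690 Ω
  Z3: Z = jωL = j·314.2·0.00335 = 0 + j1.052 Ω
Step 3 — With open output, the series arm Z2 and the output shunt Z3 appear in series to ground: Z2 + Z3 = 2690 + j1.052 Ω.
Step 4 — Parallel with input shunt Z1: Z_in = Z1 || (Z2 + Z3) = 0.08174 + j14.83 Ω = 14.83∠89.7° Ω.
Step 5 — Source phasor: V = 79.3∠28.0° V = 70.02 + j37.23 V.
Step 6 — Ohm's law: I = V / Z_total = (70.02 + j37.23) / (0.08174 + j14.83) = 2.537 - j4.708 A.
Step 7 — Convert to polar: |I| = 5.348 A, ∠I = -61.7°.

I = 5.348∠-61.7° A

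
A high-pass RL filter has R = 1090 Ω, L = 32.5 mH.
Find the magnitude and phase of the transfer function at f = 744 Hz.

Step 1 — Angular frequency: ω = 2π·744 = 4675 rad/s.
Step 2 — Transfer function: H(jω) = jωL/(R + jωL).
Step 3 — Numerator jωL = j·151.9; denominator R + jωL = 1090 + j151.9.
Step 4 — H = 0.01906 + j0.1367.
Step 5 — Magnitude: |H| = 0.138 (-17.2 dB); phase: φ = 82.1°.

|H| = 0.138 (-17.2 dB), φ = 82.1°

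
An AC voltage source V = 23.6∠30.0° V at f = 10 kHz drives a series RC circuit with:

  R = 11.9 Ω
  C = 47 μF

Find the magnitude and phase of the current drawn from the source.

Step 1 — Angular frequency: ω = 2π·f = 2π·1e+04 = 6.283e+04 rad/s.
Step 2 — Component impedances:
  R: Z = R = 11.9 Ω
  C: Z = 1/(jωC) = -j/(ω·C) = 0 - j0.3386 Ω
Step 3 — Series combination: Z_total = R + C = 11.9 - j0.3386 Ω = 11.9∠-1.6° Ω.
Step 4 — Source phasor: V = 23.6∠30.0° V = 20.44 + j11.8 V.
Step 5 — Ohm's law: I = V / Z_total = (20.44 + j11.8) / (11.9 - j0.3386) = 1.688 + j1.04 A.
Step 6 — Convert to polar: |I| = 1.982 A, ∠I = 31.6°.

I = 1.982∠31.6° A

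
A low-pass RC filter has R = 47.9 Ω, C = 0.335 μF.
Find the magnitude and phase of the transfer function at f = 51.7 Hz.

Step 1 — Angular frequency: ω = 2π·51.7 = 324.8 rad/s.
Step 2 — Transfer function: H(jω) = 1/(1 + jωRC).
Step 3 — Denominator: 1 + jωRC = 1 + j·324.8·47.9·3.35e-07 = 1 + j0.005213.
Step 4 — H = 1 - j0.005212.
Step 5 — Magnitude: |H| = 1 (-0.0 dB); phase: φ = -0.3°.

|H| = 1 (-0.0 dB), φ = -0.3°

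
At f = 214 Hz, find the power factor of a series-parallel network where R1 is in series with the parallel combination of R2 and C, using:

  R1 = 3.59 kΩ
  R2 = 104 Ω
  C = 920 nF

Step 1 — Angular frequency: ω = 2π·f = 2π·214 = 1345 rad/s.
Step 2 — Component impedances:
  R1: Z = R = 3590 Ω
  R2: Z = R = 104 Ω
  C: Z = 1/(jωC) = -j/(ω·C) = 0 - j808.4 Ω
Step 3 — Parallel branch: R2 || C = 1/(1/R2 + 1/C) = 102.3 - j13.16 Ω.
Step 4 — Series with R1: Z_total = R1 + (R2 || C) = 3692 - j13.16 Ω = 3692∠-0.2° Ω.
Step 5 — Power factor: PF = cos(φ) = Re(Z)/|Z| = 3692/3692 = 1.
Step 6 — Type: Im(Z) = -13.16 ⇒ leading (phase φ = -0.2°).

PF = 1 (leading, φ = -0.2°)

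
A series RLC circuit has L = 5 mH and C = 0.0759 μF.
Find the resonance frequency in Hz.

Step 1 — Resonance condition Im(Z)=0 gives ω₀ = 1/√(LC).
Step 2 — ω₀ = 1/√(0.005·7.59e-08) = 5.133e+04 rad/s.
Step 3 — f₀ = ω₀/(2π) = 8170 Hz.

f₀ = 8170 Hz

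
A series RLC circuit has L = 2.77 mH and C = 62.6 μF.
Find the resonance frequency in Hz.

Step 1 — Resonance condition Im(Z)=0 gives ω₀ = 1/√(LC).
Step 2 — ω₀ = 1/√(0.00277·6.26e-05) = 2401 rad/s.
Step 3 — f₀ = ω₀/(2π) = 382.2 Hz.

f₀ = 382.2 Hz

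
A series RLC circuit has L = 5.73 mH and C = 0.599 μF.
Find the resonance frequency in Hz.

Step 1 — Resonance condition Im(Z)=0 gives ω₀ = 1/√(LC).
Step 2 — ω₀ = 1/√(0.00573·5.99e-07) = 1.707e+04 rad/s.
Step 3 — f₀ = ω₀/(2π) = 2717 Hz.

f₀ = 2717 Hz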